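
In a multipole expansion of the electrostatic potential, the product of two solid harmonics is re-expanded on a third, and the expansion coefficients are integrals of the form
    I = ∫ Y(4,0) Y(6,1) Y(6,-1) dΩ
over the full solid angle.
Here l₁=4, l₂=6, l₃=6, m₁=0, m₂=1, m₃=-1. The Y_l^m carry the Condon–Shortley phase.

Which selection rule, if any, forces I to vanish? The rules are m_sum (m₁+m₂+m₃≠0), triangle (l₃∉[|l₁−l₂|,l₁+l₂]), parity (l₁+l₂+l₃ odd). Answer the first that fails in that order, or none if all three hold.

m₁+m₂+m₃ = 0 + 1 − 1 = 0  ✓
triangle: |4−6|=2 ≤ l₃=6 ≤ 4+6=10  ✓
parity: l₁+l₂+l₃ = 16 is even  ✓

none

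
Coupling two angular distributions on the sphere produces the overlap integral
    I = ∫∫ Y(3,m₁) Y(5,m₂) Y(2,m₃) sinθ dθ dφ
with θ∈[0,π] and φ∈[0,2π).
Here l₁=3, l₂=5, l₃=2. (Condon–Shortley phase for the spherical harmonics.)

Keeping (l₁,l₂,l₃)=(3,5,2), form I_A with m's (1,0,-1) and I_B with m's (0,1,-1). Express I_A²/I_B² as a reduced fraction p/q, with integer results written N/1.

Shared (l₁,l₂,l₃)=(3,5,2): N and (l;000)² cancel in I_A²/I_B².
A: Δ = 6!·0!·4!/11! = 1/2310; Racah Σ t=2..2: t=2:+1/288 = 1/288; ⇒ 3j(3 5 2; 1 0 -1)² = 5/231, sgn -1
B: Δ = 6!·0!·4!/11! = 1/2310; Racah Σ t=3..3: t=3:−1/216 = -1/216; ⇒ 3j(3 5 2; 0 1 -1)² = 8/231, sgn +1
I_A²/I_B² = (5/231)/(8/231) = 5/8

5/8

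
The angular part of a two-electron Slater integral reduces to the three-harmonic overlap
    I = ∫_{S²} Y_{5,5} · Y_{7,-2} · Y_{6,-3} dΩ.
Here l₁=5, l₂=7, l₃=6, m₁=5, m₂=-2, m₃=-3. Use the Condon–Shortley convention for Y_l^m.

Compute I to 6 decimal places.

m-sum 0 ✓  L=18 even ✓  2≤6≤12 ✓
Π(2lᵢ+1) = 11×15×13 = 2145
triangle coeff Δ(5,7,6) = 1/174594420
Σ_t [1,5]: t=1:−1/4147200 t=2:+1/207360 t=3:−1/82944 t=4:+1/207360 t=5:−1/4147200 = -1/345600
(3j)²=420/46189 [(5 7 6; 0 0 0)], sign=-1
Σ_t [0,0]: t=0:+1/12441600 = 1/12441600
(3j)²=588/46189 [(5 7 6; 5 -2 -3)], sign=-1
⇒ 4πI² = 3704400/14919047
I = (+1)√(3704400/14919047/(4π)) = 0.14056703

0.140567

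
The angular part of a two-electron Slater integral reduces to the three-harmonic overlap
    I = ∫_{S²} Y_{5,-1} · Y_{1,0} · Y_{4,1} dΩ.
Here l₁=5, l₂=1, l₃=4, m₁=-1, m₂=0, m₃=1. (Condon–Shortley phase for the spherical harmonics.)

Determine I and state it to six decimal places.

-0.240571

Rules hold: Σm=0, L=10 even, 4≤4≤6.
N = 11·3·9 = 297
Δ = 2!·8!·0!/11! = 1/495
Racah Σ t=1..1: t=1:−1/576 = -1/576
⇒ 3j(5 1 4; 0 0 0)² = 5/99, sgn -1
Racah Σ t=1..1: t=1:−1/720 = -1/720
⇒ 3j(5 1 4; -1 0 1)² = 8/165, sgn +1
4πI² = N·(3j₀)²·(3jₘ)² = 8/11
I = -1·√(0.727273/4π) = -0.24057125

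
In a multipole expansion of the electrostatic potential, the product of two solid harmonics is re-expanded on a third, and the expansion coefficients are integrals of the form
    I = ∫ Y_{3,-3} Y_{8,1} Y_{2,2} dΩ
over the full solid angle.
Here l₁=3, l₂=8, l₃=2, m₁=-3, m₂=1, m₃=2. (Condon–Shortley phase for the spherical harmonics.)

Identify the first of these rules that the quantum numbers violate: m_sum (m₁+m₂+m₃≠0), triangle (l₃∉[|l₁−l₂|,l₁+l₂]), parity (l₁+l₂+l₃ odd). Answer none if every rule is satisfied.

triangle

m₁+m₂+m₃ = -3 + 1 + 2 = 0  ✓
triangle: |3−8|=5 ≤ l₃=2 ≤ 3+8=11  ✗
parity: l₁+l₂+l₃ = 13 is odd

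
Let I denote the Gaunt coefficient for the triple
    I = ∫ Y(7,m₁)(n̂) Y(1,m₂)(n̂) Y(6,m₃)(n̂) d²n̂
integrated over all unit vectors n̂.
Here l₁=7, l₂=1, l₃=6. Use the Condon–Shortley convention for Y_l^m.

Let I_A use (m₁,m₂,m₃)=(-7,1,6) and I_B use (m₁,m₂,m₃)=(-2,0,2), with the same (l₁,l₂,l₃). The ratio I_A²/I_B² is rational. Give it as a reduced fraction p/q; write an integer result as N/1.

91/45

l's match ⇒ only the (l;m) 3-j factors differ between A and B.
A: triangle coeff Δ(7,1,6) = 1/1365; Σ_t [2,2]: t=2:+1/958003200 = 1/958003200; (3j)²=1/15 [(7 1 6; -7 1 6)], sign=+1
B: triangle coeff Δ(7,1,6) = 1/1365; Σ_t [1,1]: t=1:−1/967680 = -1/967680; (3j)²=3/91 [(7 1 6; -2 0 2)], sign=-1
I_A²/I_B² = (1/15)/(3/91) = 91/45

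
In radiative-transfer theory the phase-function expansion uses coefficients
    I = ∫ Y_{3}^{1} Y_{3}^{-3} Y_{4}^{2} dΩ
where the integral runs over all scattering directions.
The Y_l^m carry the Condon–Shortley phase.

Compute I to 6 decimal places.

m-sum 0 ✓  L=10 even ✓  0≤4≤6 ✓
Π(2lᵢ+1) = 7×7×9 = 441
triangle coeff Δ(3,3,4) = 1/34650
Σ_t [0,2]: t=0:+1/72 t=1:−1/16 t=2:+1/72 = -5/144
(3j)²=2/77 [(3 3 4; 0 0 0)], sign=-1
Σ_t [0,0]: t=0:+1/192 = 1/192
(3j)²=3/77 [(3 3 4; 1 -3 2)], sign=+1
⇒ 4πI² = 54/121
I = (-1)√(54/121/(4π)) = -0.18845135

-0.188451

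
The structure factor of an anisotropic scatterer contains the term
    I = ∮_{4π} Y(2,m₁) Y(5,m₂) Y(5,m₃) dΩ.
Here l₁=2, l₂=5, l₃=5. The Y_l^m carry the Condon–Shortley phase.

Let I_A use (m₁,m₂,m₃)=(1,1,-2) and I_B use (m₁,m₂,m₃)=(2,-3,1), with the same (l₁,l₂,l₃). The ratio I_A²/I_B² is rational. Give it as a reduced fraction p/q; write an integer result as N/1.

3/8

l's match ⇒ only the (l;m) 3-j factors differ between A and B.
A: triangle coeff Δ(2,5,5) = 1/38610; Σ_t [0,1]: t=0:+1/2880 t=1:−1/1440 = -1/2880; (3j)²=7/715 [(2 5 5; 1 1 -2)], sign=+1
B: triangle coeff Δ(2,5,5) = 1/38610; Σ_t [0,0]: t=0:+1/5760 = 1/5760; (3j)²=56/2145 [(2 5 5; 2 -3 1)], sign=+1
I_A²/I_B² = (7/715)/(56/2145) = 3/8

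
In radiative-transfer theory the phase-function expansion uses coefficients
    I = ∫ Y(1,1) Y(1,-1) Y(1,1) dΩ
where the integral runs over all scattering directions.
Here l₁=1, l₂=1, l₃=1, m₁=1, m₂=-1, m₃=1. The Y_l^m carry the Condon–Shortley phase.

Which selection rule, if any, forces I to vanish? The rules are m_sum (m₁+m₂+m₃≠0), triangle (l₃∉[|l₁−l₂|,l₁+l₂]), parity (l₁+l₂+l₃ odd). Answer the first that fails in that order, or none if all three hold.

m_sum

m₁+m₂+m₃ = 1 − 1 + 1 = 1  ✗
triangle: |1−1|=0 ≤ l₃=1 ≤ 1+1=2
parity: l₁+l₂+l₃ = 3 is odd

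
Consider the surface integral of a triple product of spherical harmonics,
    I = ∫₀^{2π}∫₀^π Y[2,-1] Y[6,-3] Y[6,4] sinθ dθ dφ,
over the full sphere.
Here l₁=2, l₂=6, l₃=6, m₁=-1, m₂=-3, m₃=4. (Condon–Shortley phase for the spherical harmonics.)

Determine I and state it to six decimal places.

0.179515

m-sum 0 ✓  L=14 even ✓  4≤6≤8 ✓
Π(2lᵢ+1) = 5×13×13 = 845
triangle coeff Δ(2,6,6) = 1/90090
Σ_t [0,2]: t=0:+1/69120 t=1:−1/14400 t=2:+1/69120 = -7/172800
(3j)²=14/715 [(2 6 6; 0 0 0)], sign=-1
Σ_t [1,2]: t=1:−1/161280 t=2:+1/725760 = -1/207360
(3j)²=7/286 [(2 6 6; -1 -3 4)], sign=-1
⇒ 4πI² = 49/121
I = (+1)√(49/121/(4π)) = 0.17951487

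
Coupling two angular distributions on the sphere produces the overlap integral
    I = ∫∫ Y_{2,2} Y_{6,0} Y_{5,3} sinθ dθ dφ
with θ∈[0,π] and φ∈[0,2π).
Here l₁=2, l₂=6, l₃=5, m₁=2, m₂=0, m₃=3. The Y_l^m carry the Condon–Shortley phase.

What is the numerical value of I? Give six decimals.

0.000000

Σmᵢ = 5 ≠ 0, so the φ-integral vanishes; I = 0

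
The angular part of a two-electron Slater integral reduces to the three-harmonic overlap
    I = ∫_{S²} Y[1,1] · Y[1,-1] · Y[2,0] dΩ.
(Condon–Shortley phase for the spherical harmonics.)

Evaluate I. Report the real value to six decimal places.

0.126157

Checks pass: Σm=0; 4 even; l₃=2∈[0,2].
(2·1+1)(2·1+1)(2·2+1) = 45
Δ: 0! 2! 2! / 5! → 1/30
sum: t=0:+1/1 = 1/1
3j²(1 1 2; 0 0 0) = Δ·Π!·Σ² = 2/15  (sign +1)
sum: t=0:+1/4 = 1/4
3j²(1 1 2; 1 -1 0) = Δ·Π!·Σ² = 1/30  (sign +1)
combine: 4πI² = 45·2/15·1/30 = 1/5
take √, sign +1: I = 0.12615663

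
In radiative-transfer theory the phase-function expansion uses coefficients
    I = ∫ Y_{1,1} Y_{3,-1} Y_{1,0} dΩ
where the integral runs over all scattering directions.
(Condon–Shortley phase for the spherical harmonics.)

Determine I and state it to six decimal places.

triangle: need 2≤l₃≤4, have 1; I=0

0.000000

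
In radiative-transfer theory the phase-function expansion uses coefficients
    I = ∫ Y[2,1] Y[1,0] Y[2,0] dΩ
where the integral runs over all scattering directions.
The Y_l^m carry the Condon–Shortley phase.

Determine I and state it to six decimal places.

0.000000

Σmᵢ = 1 ≠ 0, so the φ-integral vanishes; I = 0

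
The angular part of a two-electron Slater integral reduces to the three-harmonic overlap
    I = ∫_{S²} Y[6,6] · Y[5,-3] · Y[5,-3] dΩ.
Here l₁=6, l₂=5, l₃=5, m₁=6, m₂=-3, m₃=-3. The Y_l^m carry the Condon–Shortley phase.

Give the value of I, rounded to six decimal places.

m-sum 0 ✓  L=16 even ✓  1≤5≤11 ✓
Π(2lᵢ+1) = 13×11×11 = 1573
triangle coeff Δ(6,5,5) = 1/28588560
Σ_t [1,5]: t=1:−1/345600 t=2:+1/13824 t=3:−1/5184 t=4:+1/13824 t=5:−1/345600 = -7/129600
(3j)²=80/7293 [(6 5 5; 0 0 0)], sign=+1
Σ_t [0,0]: t=0:+1/2073600 = 1/2073600
(3j)²=28/1105 [(6 5 5; 6 -3 -3)], sign=+1
⇒ 4πI² = 4928/11271
I = (+1)√(4928/11271/(4π)) = 0.18653022

0.186530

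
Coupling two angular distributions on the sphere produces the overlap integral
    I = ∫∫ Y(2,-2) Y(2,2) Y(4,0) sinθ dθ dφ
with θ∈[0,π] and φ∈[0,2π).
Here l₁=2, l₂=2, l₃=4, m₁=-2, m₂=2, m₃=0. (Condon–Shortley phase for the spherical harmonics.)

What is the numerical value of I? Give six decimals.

Checks pass: Σm=0; 8 even; l₃=4∈[0,4].
(2·2+1)(2·2+1)(2·4+1) = 225
Δ: 0! 4! 4! / 9! → 1/630
sum: t=0:+1/16 = 1/16
3j²(2 2 4; 0 0 0) = Δ·Π!·Σ² = 2/35  (sign +1)
sum: t=0:+1/576 = 1/576
3j²(2 2 4; -2 2 0) = Δ·Π!·Σ² = 1/630  (sign +1)
combine: 4πI² = 225·2/35·1/630 = 1/49
take √, sign +1: I = 0.04029926

0.040299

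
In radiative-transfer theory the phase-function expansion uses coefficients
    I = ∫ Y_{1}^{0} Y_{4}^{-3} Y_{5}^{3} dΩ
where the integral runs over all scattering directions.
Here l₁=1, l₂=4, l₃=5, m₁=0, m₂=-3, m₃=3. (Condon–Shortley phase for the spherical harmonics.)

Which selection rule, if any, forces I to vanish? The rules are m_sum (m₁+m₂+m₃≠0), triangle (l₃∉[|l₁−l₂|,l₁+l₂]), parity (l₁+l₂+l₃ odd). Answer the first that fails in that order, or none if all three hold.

none

azimuthal sum: 0 − 3 + 3 = 0  ✓
3 ≤ 5 ≤ 5 (triangle on l)  ✓
L = 1 + 4 + 5 = 10 (even)  ✓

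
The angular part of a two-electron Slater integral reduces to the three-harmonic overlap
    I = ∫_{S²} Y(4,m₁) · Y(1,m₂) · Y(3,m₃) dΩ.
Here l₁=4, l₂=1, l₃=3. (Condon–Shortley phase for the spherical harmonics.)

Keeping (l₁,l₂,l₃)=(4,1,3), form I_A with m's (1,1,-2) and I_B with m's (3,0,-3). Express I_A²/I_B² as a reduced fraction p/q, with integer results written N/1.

3/7

l's match ⇒ only the (l;m) 3-j factors differ between A and B.
A: triangle coeff Δ(4,1,3) = 1/252; Σ_t [2,2]: t=2:+1/240 = 1/240; (3j)²=1/84 [(4 1 3; 1 1 -2)], sign=-1
B: triangle coeff Δ(4,1,3) = 1/252; Σ_t [1,1]: t=1:−1/720 = -1/720; (3j)²=1/36 [(4 1 3; 3 0 -3)], sign=-1
I_A²/I_B² = (1/84)/(1/36) = 3/7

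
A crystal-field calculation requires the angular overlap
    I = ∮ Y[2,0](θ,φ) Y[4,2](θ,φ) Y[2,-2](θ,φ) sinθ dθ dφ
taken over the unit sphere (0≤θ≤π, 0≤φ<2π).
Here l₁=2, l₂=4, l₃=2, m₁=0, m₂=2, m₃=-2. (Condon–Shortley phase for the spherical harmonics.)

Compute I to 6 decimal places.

m-sum 0 ✓  L=8 even ✓  2≤2≤6 ✓
Π(2lᵢ+1) = 5×9×5 = 225
triangle coeff Δ(2,4,2) = 1/630
Σ_t [2,2]: t=2:+1/16 = 1/16
(3j)²=2/35 [(2 4 2; 0 0 0)], sign=+1
Σ_t [2,2]: t=2:+1/96 = 1/96
(3j)²=1/42 [(2 4 2; 0 2 -2)], sign=+1
⇒ 4πI² = 15/49
I = (+1)√(15/49/(4π)) = 0.15607835

0.156078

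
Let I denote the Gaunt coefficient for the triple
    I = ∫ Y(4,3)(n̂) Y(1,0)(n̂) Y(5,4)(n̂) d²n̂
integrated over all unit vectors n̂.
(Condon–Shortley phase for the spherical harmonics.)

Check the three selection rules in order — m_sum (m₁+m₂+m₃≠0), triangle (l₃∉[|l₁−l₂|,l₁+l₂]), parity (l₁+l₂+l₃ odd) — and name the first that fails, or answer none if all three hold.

m₁+m₂+m₃ = 3 + 0 + 4 = 7  ✗
triangle: |4−1|=3 ≤ l₃=5 ≤ 4+1=5
parity: l₁+l₂+l₃ = 10 is even

m_sum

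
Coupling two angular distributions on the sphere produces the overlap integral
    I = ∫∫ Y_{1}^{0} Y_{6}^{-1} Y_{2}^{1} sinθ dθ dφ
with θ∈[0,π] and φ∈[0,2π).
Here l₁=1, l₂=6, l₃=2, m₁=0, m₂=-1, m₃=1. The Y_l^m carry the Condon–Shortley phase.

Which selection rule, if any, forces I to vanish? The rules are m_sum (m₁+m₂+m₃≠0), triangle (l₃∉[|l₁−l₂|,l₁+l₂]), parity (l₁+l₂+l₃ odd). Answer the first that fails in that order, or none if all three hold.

m₁+m₂+m₃ = 0 − 1 + 1 = 0  ✓
triangle: |1−6|=5 ≤ l₃=2 ≤ 1+6=7  ✗
parity: l₁+l₂+l₃ = 9 is odd

triangle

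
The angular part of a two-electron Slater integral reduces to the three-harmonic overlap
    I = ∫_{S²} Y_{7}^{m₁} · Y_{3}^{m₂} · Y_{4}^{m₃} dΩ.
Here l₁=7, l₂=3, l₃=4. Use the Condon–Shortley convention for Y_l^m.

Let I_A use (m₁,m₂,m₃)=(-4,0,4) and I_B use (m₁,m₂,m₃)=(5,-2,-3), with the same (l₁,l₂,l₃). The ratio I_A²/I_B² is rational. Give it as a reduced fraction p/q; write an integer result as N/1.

5/48

Same 7,3,4: normalisation and zero-m 3j drop out of the ratio.
A: Δ: 6! 8! 0! / 15! → 1/45045; sum: t=3:−1/1451520 = -1/1451520; 3j²(7 3 4; -4 0 4) = Δ·Π!·Σ² = 1/273  (sign -1)
B: Δ: 6! 8! 0! / 15! → 1/45045; sum: t=1:−1/604800 = -1/604800; 3j²(7 3 4; 5 -2 -3) = Δ·Π!·Σ² = 16/455  (sign +1)
I_A²/I_B² = (1/273)/(16/455) = 5/48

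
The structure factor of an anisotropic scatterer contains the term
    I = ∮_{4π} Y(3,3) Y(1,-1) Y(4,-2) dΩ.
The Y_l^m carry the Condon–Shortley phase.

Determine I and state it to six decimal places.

Checks pass: Σm=0; 8 even; l₃=4∈[2,4].
(2·3+1)(2·1+1)(2·4+1) = 189
Δ: 0! 6! 2! / 9! → 1/252
sum: t=0:+1/36 = 1/36
3j²(3 1 4; 0 0 0) = Δ·Π!·Σ² = 4/63  (sign +1)
sum: t=0:+1/1440 = 1/1440
3j²(3 1 4; 3 -1 -2) = Δ·Π!·Σ² = 1/252  (sign +1)
combine: 4πI² = 189·4/63·1/252 = 1/21
take √, sign +1: I = 0.06155813

0.061558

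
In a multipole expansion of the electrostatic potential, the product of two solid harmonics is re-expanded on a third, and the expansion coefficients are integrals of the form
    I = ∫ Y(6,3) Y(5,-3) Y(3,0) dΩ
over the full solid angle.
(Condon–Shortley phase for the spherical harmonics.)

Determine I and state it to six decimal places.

m-sum 0 ✓  L=14 even ✓  1≤3≤11 ✓
Π(2lᵢ+1) = 13×11×7 = 1001
triangle coeff Δ(6,5,3) = 1/675675
Σ_t [3,5]: t=3:−1/8640 t=4:+1/2304 t=5:−1/8640 = 7/34560
(3j)²=7/429 [(6 5 3; 0 0 0)], sign=-1
Σ_t [0,2]: t=0:+1/483840 t=1:−1/20160 t=2:+1/17280 = 1/96768
(3j)²=1/1001 [(6 5 3; 3 -3 0)], sign=-1
⇒ 4πI² = 7/429
I = (+1)√(7/429/(4π)) = 0.03603425

0.036034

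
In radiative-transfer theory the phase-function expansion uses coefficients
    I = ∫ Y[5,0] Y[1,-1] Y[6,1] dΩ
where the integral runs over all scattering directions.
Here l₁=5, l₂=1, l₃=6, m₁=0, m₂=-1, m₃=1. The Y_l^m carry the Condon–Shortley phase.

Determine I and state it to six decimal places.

Rules hold: Σm=0, L=12 even, 4≤6≤6.
N = 11·3·13 = 429
Δ = 0!·10!·2!/13! = 1/858
Racah Σ t=0..0: t=0:+1/14400 = 1/14400
⇒ 3j(5 1 6; 0 0 0)² = 6/143, sgn +1
Racah Σ t=0..0: t=0:+1/28800 = 1/28800
⇒ 3j(5 1 6; 0 -1 1)² = 7/286, sgn -1
4πI² = N·(3j₀)²·(3jₘ)² = 63/143
I = -1·√(0.440559/4π) = -0.18723944

-0.187239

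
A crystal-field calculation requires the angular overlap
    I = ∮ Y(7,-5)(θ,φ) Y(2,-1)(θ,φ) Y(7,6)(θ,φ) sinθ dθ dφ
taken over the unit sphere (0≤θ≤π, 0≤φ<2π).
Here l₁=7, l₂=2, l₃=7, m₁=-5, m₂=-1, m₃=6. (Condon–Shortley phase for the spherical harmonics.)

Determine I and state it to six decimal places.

0.196071

m-sum 0 ✓  L=16 even ✓  5≤7≤9 ✓
Π(2lᵢ+1) = 15×5×15 = 1125
triangle coeff Δ(7,2,7) = 1/185640
Σ_t [0,2]: t=0:+1/2419200 t=1:−1/518400 t=2:+1/2419200 = -1/907200
(3j)²=56/3315 [(7 2 7; 0 0 0)], sign=+1
Σ_t [0,1]: t=0:+1/958003200 t=1:−1/79833600 = -1/87091200
(3j)²=121/4760 [(7 2 7; -5 -1 6)], sign=+1
⇒ 4πI² = 1815/3757
I = (+1)√(1815/3757/(4π)) = 0.19607074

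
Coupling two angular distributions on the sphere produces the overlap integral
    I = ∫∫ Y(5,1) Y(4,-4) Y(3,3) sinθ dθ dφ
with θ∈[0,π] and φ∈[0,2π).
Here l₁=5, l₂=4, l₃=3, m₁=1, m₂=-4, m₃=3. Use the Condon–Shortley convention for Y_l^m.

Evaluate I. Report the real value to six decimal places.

0.050679

Checks pass: Σm=0; 12 even; l₃=3∈[1,9].
(2·5+1)(2·4+1)(2·3+1) = 693
Δ: 6! 4! 2! / 13! → 1/180180
sum: t=2:+1/576 t=3:−1/144 t=4:+1/576 = -1/288
3j²(5 4 3; 0 0 0) = Δ·Π!·Σ² = 20/1001  (sign +1)
sum: t=0:+1/34560 = 1/34560
3j²(5 4 3; 1 -4 3) = Δ·Π!·Σ² = 1/429  (sign +1)
combine: 4πI² = 693·20/1001·1/429 = 60/1859
take √, sign +1: I = 0.05067935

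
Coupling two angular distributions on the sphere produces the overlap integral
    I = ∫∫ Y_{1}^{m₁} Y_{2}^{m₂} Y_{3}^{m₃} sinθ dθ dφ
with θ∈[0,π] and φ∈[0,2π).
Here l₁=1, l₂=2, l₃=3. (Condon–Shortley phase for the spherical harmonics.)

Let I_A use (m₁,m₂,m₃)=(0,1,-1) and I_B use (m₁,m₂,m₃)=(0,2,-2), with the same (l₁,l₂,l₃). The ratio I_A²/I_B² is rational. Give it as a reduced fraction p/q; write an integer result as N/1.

Shared (l₁,l₂,l₃)=(1,2,3): N and (l;000)² cancel in I_A²/I_B².
A: Δ = 0!·2!·4!/7! = 1/105; Racah Σ t=0..0: t=0:+1/6 = 1/6; ⇒ 3j(1 2 3; 0 1 -1)² = 8/105, sgn +1
B: Δ = 0!·2!·4!/7! = 1/105; Racah Σ t=0..0: t=0:+1/24 = 1/24; ⇒ 3j(1 2 3; 0 2 -2)² = 1/21, sgn -1
I_A²/I_B² = (8/105)/(1/21) = 8/5

8/5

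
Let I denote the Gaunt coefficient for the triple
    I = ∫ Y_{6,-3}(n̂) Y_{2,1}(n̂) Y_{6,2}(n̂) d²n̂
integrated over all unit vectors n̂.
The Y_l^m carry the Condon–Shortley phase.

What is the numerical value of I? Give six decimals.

Rules hold: Σm=0, L=14 even, 4≤6≤8.
N = 13·5·13 = 845
Δ = 2!·10!·2!/15! = 1/90090
Racah Σ t=0..2: t=0:+1/69120 t=1:−1/14400 t=2:+1/69120 = -7/172800
⇒ 3j(6 2 6; 0 0 0)² = 14/715, sgn -1
Racah Σ t=1..2: t=1:−1/161280 t=2:+1/60480 = 1/96768
⇒ 3j(6 2 6; -3 1 2)² = 15/1001, sgn +1
4πI² = N·(3j₀)²·(3jₘ)² = 30/121
I = -1·√(0.247934/4π) = -0.14046335

-0.140463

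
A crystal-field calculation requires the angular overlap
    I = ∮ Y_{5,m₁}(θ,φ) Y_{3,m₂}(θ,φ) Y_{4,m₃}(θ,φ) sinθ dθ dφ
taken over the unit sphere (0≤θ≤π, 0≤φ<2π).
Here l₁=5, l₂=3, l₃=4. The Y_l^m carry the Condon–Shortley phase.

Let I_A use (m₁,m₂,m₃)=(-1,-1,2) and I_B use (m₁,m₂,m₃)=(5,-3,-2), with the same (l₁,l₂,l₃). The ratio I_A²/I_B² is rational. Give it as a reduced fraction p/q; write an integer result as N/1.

Same 5,3,4: normalisation and zero-m 3j drop out of the ratio.
A: Δ: 4! 6! 2! / 13! → 1/180180; sum: t=0:+1/34560 t=1:−1/720 t=2:+1/384 = 43/34560; 3j²(5 3 4; -1 -1 2) = Δ·Π!·Σ² = 1849/180180  (sign +1)
B: Δ: 4! 6! 2! / 13! → 1/180180; sum: t=0:+1/34560 = 1/34560; 3j²(5 3 4; 5 -3 -2) = Δ·Π!·Σ² = 5/286  (sign +1)
I_A²/I_B² = (1849/180180)/(5/286) = 1849/3150

1849/3150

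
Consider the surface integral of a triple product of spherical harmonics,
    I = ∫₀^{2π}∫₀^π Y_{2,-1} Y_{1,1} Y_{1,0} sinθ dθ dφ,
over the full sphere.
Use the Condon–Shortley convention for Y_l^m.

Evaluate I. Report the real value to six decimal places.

m-sum 0 ✓  L=4 even ✓  1≤1≤3 ✓
Π(2lᵢ+1) = 5×3×3 = 45
triangle coeff Δ(2,1,1) = 1/30
Σ_t [1,1]: t=1:−1/1 = -1/1
(3j)²=2/15 [(2 1 1; 0 0 0)], sign=+1
Σ_t [2,2]: t=2:+1/2 = 1/2
(3j)²=1/10 [(2 1 1; -1 1 0)], sign=-1
⇒ 4πI² = 3/5
I = (-1)√(3/5/(4π)) = -0.21850969

-0.218510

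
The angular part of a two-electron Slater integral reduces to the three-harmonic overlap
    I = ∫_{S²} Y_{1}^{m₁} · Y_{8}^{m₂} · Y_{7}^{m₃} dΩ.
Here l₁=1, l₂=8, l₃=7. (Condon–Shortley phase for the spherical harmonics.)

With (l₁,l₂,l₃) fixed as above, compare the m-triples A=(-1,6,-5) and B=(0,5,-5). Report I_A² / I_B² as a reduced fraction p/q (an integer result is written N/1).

Same 1,8,7: normalisation and zero-m 3j drop out of the ratio.
A: Δ: 2! 0! 14! / 17! → 1/2040; sum: t=2:+1/1916006400 = 1/1916006400; 3j²(1 8 7; -1 6 -5) = Δ·Π!·Σ² = 91/2040  (sign +1)
B: Δ: 2! 0! 14! / 17! → 1/2040; sum: t=1:−1/958003200 = -1/958003200; 3j²(1 8 7; 0 5 -5) = Δ·Π!·Σ² = 13/680  (sign -1)
I_A²/I_B² = (91/2040)/(13/680) = 7/3

7/3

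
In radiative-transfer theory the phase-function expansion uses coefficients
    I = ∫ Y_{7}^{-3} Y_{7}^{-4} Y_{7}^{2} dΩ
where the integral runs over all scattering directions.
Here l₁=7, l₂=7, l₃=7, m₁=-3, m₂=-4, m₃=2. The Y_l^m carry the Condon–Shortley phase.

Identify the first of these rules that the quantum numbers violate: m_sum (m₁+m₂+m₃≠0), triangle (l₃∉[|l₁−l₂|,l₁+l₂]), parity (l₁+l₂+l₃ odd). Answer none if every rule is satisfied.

Σmᵢ = -5  ✗
l₃∈[|l₁−l₂|,l₁+l₂]=[0,14], have l₃=7
Σlᵢ = 21 ⇒ odd

m_sum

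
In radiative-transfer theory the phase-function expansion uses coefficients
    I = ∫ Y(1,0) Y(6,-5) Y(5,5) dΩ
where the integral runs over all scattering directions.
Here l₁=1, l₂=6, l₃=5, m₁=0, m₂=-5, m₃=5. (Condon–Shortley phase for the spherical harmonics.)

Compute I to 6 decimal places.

Rules hold: Σm=0, L=12 even, 5≤5≤7.
N = 3·13·11 = 429
Δ = 2!·0!·10!/13! = 1/858
Racah Σ t=1..1: t=1:−1/14400 = -1/14400
⇒ 3j(1 6 5; 0 0 0)² = 6/143, sgn +1
Racah Σ t=1..1: t=1:−1/3628800 = -1/3628800
⇒ 3j(1 6 5; 0 -5 5)² = 1/78, sgn -1
4πI² = N·(3j₀)²·(3jₘ)² = 3/13
I = -1·√(0.230769/4π) = -0.13551395

-0.135514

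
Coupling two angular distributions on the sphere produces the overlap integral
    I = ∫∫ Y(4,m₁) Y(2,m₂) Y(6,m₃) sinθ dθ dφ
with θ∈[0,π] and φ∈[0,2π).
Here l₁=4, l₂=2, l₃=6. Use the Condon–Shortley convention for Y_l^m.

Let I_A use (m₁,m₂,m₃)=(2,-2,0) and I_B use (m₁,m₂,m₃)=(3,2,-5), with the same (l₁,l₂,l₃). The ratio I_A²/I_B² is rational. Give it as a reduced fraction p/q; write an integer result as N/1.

l's match ⇒ only the (l;m) 3-j factors differ between A and B.
A: triangle coeff Δ(4,2,6) = 1/6435; Σ_t [0,0]: t=0:+1/34560 = 1/34560; (3j)²=1/429 [(4 2 6; 2 -2 0)], sign=+1
B: triangle coeff Δ(4,2,6) = 1/6435; Σ_t [0,0]: t=0:+1/120960 = 1/120960; (3j)²=2/39 [(4 2 6; 3 2 -5)], sign=-1
I_A²/I_B² = (1/429)/(2/39) = 1/22

1/22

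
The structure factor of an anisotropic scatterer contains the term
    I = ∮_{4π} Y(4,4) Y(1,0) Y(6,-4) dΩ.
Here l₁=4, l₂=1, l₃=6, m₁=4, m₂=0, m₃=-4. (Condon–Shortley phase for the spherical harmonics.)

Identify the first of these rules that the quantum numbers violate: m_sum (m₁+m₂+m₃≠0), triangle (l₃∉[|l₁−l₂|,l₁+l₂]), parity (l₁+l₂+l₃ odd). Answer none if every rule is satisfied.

m₁+m₂+m₃ = 4 + 0 − 4 = 0  ✓
triangle: |4−1|=3 ≤ l₃=6 ≤ 4+1=5  ✗
parity: l₁+l₂+l₃ = 11 is odd

triangle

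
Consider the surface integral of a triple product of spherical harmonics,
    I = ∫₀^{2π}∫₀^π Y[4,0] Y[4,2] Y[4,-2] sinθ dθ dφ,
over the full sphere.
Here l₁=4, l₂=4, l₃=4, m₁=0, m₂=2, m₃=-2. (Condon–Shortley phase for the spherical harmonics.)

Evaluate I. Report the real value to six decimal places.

m-sum 0 ✓  L=12 even ✓  0≤4≤8 ✓
Π(2lᵢ+1) = 9×9×9 = 729
triangle coeff Δ(4,4,4) = 1/450450
Σ_t [0,4]: t=0:+1/13824 t=1:−1/216 t=2:+1/64 t=3:−1/216 t=4:+1/13824 = 5/768
(3j)²=18/1001 [(4 4 4; 0 0 0)], sign=+1
Σ_t [2,4]: t=2:+1/384 t=3:−1/216 t=4:+1/2304 = -11/6912
(3j)²=11/1638 [(4 4 4; 0 2 -2)], sign=-1
⇒ 4πI² = 729/8281
I = (-1)√(729/8281/(4π)) = -0.08369845

-0.083698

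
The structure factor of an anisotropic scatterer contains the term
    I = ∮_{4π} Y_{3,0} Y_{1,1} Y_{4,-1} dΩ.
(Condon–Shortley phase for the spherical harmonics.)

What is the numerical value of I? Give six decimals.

-0.194664

Rules hold: Σm=0, L=8 even, 2≤4≤4.
N = 7·3·9 = 189
Δ = 0!·6!·2!/9! = 1/252
Racah Σ t=0..0: t=0:+1/36 = 1/36
⇒ 3j(3 1 4; 0 0 0)² = 4/63, sgn +1
Racah Σ t=0..0: t=0:+1/72 = 1/72
⇒ 3j(3 1 4; 0 1 -1)² = 5/126, sgn -1
4πI² = N·(3j₀)²·(3jₘ)² = 10/21
I = -1·√(0.47619/4π) = -0.19466390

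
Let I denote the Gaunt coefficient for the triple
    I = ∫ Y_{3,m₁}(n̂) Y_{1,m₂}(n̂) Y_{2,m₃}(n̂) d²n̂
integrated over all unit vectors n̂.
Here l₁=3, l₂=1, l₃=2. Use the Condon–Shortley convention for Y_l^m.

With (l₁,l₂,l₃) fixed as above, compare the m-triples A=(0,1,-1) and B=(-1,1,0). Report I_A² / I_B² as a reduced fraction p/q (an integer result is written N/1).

l's match ⇒ only the (l;m) 3-j factors differ between A and B.
A: triangle coeff Δ(3,1,2) = 1/105; Σ_t [2,2]: t=2:+1/12 = 1/12; (3j)²=1/35 [(3 1 2; 0 1 -1)], sign=-1
B: triangle coeff Δ(3,1,2) = 1/105; Σ_t [2,2]: t=2:+1/8 = 1/8; (3j)²=2/35 [(3 1 2; -1 1 0)], sign=+1
I_A²/I_B² = (1/35)/(2/35) = 1/2

1/2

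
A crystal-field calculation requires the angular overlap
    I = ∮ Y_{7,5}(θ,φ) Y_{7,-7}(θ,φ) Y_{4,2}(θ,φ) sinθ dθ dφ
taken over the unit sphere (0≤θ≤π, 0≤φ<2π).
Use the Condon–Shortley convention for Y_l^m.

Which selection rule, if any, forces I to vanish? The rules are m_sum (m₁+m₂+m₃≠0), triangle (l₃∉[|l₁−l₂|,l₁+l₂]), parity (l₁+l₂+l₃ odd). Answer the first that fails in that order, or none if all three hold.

azimuthal sum: 5 − 7 + 2 = 0  ✓
0 ≤ 4 ≤ 14 (triangle on l)  ✓
L = 7 + 7 + 4 = 18 (even)  ✓

none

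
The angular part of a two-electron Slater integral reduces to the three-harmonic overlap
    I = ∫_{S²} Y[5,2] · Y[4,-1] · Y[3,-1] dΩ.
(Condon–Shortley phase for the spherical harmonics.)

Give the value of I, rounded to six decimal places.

0.148044

Checks pass: Σm=0; 12 even; l₃=3∈[1,9].
(2·5+1)(2·4+1)(2·3+1) = 693
Δ: 6! 4! 2! / 13! → 1/180180
sum: t=2:+1/576 t=3:−1/144 t=4:+1/576 = -1/288
3j²(5 4 3; 0 0 0) = Δ·Π!·Σ² = 20/1001  (sign +1)
sum: t=1:−1/960 t=2:+1/288 t=3:−1/1728 = 1/540
3j²(5 4 3; 2 -1 -1) = Δ·Π!·Σ² = 128/6435  (sign +1)
combine: 4πI² = 693·20/1001·128/6435 = 512/1859
take √, sign +1: I = 0.14804384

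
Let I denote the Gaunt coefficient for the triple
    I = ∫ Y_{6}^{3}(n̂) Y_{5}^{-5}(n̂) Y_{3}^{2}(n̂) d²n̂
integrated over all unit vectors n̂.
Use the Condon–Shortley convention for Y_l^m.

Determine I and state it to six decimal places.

0.088266

Checks pass: Σm=0; 14 even; l₃=3∈[1,11].
(2·6+1)(2·5+1)(2·3+1) = 1001
Δ: 8! 4! 2! / 15! → 1/675675
sum: t=3:−1/8640 t=4:+1/2304 t=5:−1/8640 = 7/34560
3j²(6 5 3; 0 0 0) = Δ·Π!·Σ² = 7/429  (sign -1)
sum: t=0:+1/483840 = 1/483840
3j²(6 5 3; 3 -5 2) = Δ·Π!·Σ² = 6/1001  (sign -1)
combine: 4πI² = 1001·7/429·6/1001 = 14/143
take √, sign +1: I = 0.08826552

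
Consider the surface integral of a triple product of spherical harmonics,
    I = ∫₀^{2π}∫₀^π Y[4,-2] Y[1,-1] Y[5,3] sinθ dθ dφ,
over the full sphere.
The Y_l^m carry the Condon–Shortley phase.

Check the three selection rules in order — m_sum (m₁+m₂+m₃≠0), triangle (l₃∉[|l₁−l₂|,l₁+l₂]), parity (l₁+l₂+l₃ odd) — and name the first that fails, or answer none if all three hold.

none

m₁+m₂+m₃ = -2 − 1 + 3 = 0  ✓
triangle: |4−1|=3 ≤ l₃=5 ≤ 4+1=5  ✓
parity: l₁+l₂+l₃ = 10 is even  ✓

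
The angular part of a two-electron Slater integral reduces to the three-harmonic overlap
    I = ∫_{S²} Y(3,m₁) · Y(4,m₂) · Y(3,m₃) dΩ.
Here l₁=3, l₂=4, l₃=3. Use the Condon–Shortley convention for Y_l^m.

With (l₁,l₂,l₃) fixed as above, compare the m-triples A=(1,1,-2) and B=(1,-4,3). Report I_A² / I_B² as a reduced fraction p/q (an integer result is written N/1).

16/21

l's match ⇒ only the (l;m) 3-j factors differ between A and B.
A: triangle coeff Δ(3,4,3) = 1/34650; Σ_t [1,2]: t=1:−1/144 t=2:+1/48 = 1/72; (3j)²=16/693 [(3 4 3; 1 1 -2)], sign=-1
B: triangle coeff Δ(3,4,3) = 1/34650; Σ_t [0,0]: t=0:+1/1152 = 1/1152; (3j)²=1/33 [(3 4 3; 1 -4 3)], sign=+1
I_A²/I_B² = (16/693)/(1/33) = 16/21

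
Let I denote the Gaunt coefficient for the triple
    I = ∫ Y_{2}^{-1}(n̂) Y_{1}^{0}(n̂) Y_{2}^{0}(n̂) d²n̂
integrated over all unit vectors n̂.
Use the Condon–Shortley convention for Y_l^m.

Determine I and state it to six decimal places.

m-sum = -1 + 0 + 0 = -1 ≠ 0 ⇒ I = 0

0.000000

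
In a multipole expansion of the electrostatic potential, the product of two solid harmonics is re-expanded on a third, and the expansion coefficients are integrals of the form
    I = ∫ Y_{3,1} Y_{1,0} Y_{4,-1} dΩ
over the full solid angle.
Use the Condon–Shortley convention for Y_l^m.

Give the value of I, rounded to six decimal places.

-0.238414

m-sum 0 ✓  L=8 even ✓  2≤4≤4 ✓
Π(2lᵢ+1) = 7×3×9 = 189
triangle coeff Δ(3,1,4) = 1/252
Σ_t [0,0]: t=0:+1/36 = 1/36
(3j)²=4/63 [(3 1 4; 0 0 0)], sign=+1
Σ_t [0,0]: t=0:+1/48 = 1/48
(3j)²=5/84 [(3 1 4; 1 0 -1)], sign=-1
⇒ 4πI² = 5/7
I = (-1)√(5/7/(4π)) = -0.23841361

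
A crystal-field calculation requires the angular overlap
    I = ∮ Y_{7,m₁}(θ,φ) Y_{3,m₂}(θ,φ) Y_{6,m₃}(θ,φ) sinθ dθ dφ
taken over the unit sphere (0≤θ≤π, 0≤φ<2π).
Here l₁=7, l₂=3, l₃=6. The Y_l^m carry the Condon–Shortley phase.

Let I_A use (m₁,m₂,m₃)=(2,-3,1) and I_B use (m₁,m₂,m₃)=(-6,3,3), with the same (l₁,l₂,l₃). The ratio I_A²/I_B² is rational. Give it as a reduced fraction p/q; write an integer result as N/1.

l's match ⇒ only the (l;m) 3-j factors differ between A and B.
A: triangle coeff Δ(7,3,6) = 1/2042040; Σ_t [0,0]: t=0:+1/691200 = 1/691200; (3j)²=189/9724 [(7 3 6; 2 -3 1)], sign=-1
B: triangle coeff Δ(7,3,6) = 1/2042040; Σ_t [4,4]: t=4:+1/17418240 = 1/17418240; (3j)²=15/952 [(7 3 6; -6 3 3)], sign=-1
I_A²/I_B² = (189/9724)/(15/952) = 882/715

882/715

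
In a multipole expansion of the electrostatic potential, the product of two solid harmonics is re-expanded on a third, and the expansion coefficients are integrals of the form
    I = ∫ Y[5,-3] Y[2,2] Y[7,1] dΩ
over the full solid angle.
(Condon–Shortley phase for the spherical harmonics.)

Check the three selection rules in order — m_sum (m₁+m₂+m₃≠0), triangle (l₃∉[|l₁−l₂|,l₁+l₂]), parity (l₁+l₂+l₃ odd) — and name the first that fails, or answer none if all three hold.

none

Σmᵢ = 0  ✓
l₃∈[|l₁−l₂|,l₁+l₂]=[3,7], have l₃=7  ✓
Σlᵢ = 14 ⇒ even  ✓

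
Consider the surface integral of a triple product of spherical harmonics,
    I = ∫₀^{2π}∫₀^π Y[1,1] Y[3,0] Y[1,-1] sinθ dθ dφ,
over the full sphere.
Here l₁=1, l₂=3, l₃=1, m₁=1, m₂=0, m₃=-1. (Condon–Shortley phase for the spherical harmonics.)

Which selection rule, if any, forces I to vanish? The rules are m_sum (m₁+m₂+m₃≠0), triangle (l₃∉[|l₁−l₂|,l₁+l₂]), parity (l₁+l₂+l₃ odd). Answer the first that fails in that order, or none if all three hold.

triangle

Σmᵢ = 0  ✓
l₃∈[|l₁−l₂|,l₁+l₂]=[2,4], have l₃=1  ✗
Σlᵢ = 5 ⇒ odd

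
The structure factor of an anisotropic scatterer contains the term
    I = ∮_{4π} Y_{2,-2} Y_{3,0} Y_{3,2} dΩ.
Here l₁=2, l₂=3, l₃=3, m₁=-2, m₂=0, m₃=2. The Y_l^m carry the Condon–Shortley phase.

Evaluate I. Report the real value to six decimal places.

-0.188063

Rules hold: Σm=0, L=8 even, 1≤3≤5.
N = 5·7·7 = 245
Δ = 2!·2!·4!/9! = 1/3780
Racah Σ t=0..2: t=0:+1/24 t=1:−1/4 t=2:+1/24 = -1/6
⇒ 3j(2 3 3; 0 0 0)² = 4/105, sgn +1
Racah Σ t=2..2: t=2:+1/24 = 1/24
⇒ 3j(2 3 3; -2 0 2)² = 1/21, sgn -1
4πI² = N·(3j₀)²·(3jₘ)² = 4/9
I = -1·√(0.444444/4π) = -0.18806319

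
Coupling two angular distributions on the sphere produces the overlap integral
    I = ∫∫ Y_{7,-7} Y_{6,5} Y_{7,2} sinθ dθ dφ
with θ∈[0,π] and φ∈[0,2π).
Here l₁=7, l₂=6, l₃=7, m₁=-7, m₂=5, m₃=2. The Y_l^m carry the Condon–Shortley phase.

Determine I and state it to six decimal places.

m-sum 0 ✓  L=20 even ✓  1≤7≤13 ✓
Π(2lᵢ+1) = 15×13×15 = 2925
triangle coeff Δ(7,6,7) = 1/2444321880
Σ_t [0,6]: t=0:+1/2612736000 t=1:−1/20736000 t=2:+1/1658880 t=3:−1/746496 t=4:+1/1658880 t=5:−1/20736000 t=6:+1/2612736000 = -1/4354560
(3j)²=1000/138567 [(7 6 7; 0 0 0)], sign=+1
Σ_t [6,6]: t=6:+1/3483648000 = 1/3483648000
(3j)²=33/6460 [(7 6 7; -7 5 2)], sign=-1
⇒ 4πI² = 11250/104329
I = (-1)√(11250/104329/(4π)) = -0.09263366

-0.092634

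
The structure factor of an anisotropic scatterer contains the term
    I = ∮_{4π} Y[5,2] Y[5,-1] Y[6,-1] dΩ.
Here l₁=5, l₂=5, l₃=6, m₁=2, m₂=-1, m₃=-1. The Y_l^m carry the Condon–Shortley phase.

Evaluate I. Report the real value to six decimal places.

0.120248

m-sum 0 ✓  L=16 even ✓  0≤6≤10 ✓
Π(2lᵢ+1) = 11×11×13 = 1573
triangle coeff Δ(5,5,6) = 1/28588560
Σ_t [0,4]: t=0:+1/345600 t=1:−1/13824 t=2:+1/5184 t=3:−1/13824 t=4:+1/345600 = 7/129600
(3j)²=80/7293 [(5 5 6; 0 0 0)], sign=+1
Σ_t [0,3]: t=0:+1/41472 t=1:−1/10368 t=2:+1/23040 t=3:−1/518400 = -1/32400
(3j)²=128/12155 [(5 5 6; 2 -1 -1)], sign=+1
⇒ 4πI² = 2048/11271
I = (+1)√(2048/11271/(4π)) = 0.12024827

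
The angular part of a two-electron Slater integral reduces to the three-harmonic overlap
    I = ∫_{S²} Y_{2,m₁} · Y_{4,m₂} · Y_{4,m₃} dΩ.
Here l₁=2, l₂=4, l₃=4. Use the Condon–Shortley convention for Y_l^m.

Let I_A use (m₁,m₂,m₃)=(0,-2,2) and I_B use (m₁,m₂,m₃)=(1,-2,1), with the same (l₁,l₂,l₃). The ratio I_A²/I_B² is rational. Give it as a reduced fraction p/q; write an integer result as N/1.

l's match ⇒ only the (l;m) 3-j factors differ between A and B.
A: triangle coeff Δ(2,4,4) = 1/13860; Σ_t [0,2]: t=0:+1/192 t=1:−1/120 t=2:+1/2880 = -1/360; (3j)²=16/3465 [(2 4 4; 0 -2 2)], sign=-1
B: triangle coeff Δ(2,4,4) = 1/13860; Σ_t [0,1]: t=0:+1/96 t=1:−1/240 = 1/160; (3j)²=27/1540 [(2 4 4; 1 -2 1)], sign=-1
I_A²/I_B² = (16/3465)/(27/1540) = 64/243

64/243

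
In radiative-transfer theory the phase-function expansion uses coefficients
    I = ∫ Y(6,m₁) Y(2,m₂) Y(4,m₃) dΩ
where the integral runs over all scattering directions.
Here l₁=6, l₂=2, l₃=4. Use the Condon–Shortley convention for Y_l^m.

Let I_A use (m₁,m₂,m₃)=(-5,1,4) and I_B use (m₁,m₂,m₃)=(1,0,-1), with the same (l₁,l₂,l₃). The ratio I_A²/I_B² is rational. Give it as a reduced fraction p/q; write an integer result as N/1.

Shared (l₁,l₂,l₃)=(6,2,4): N and (l;000)² cancel in I_A²/I_B².
A: Δ = 4!·8!·0!/13! = 1/6435; Racah Σ t=3..3: t=3:−1/241920 = -1/241920; ⇒ 3j(6 2 4; -5 1 4)² = 1/39, sgn -1
B: Δ = 4!·8!·0!/13! = 1/6435; Racah Σ t=2..2: t=2:+1/2880 = 1/2880; ⇒ 3j(6 2 4; 1 0 -1)² = 14/429, sgn -1
I_A²/I_B² = (1/39)/(14/429) = 11/14

11/14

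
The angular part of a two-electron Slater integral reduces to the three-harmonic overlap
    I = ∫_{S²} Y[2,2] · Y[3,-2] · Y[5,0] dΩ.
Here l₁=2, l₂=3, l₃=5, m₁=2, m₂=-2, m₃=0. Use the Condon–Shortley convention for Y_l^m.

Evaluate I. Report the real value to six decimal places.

m-sum 0 ✓  L=10 even ✓  1≤5≤5 ✓
Π(2lᵢ+1) = 5×7×11 = 385
triangle coeff Δ(2,3,5) = 1/2310
Σ_t [0,0]: t=0:+1/144 = 1/144
(3j)²=10/231 [(2 3 5; 0 0 0)], sign=-1
Σ_t [0,0]: t=0:+1/2880 = 1/2880
(3j)²=1/462 [(2 3 5; 2 -2 0)], sign=-1
⇒ 4πI² = 25/693
I = (+1)√(25/693/(4π)) = 0.05357948

0.053579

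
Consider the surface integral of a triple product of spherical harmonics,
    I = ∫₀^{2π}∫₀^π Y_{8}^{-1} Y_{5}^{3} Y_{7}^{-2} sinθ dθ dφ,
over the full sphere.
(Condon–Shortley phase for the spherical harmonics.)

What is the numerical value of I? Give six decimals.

0.031890

m-sum 0 ✓  L=20 even ✓  3≤7≤13 ✓
Π(2lᵢ+1) = 17×11×15 = 2805
triangle coeff Δ(8,5,7) = 1/814773960
Σ_t [1,5]: t=1:−1/87091200 t=2:+1/4976640 t=3:−1/2073600 t=4:+1/4976640 t=5:−1/87091200 = -1/9676800
(3j)²=360/46189 [(8 5 7; 0 0 0)], sign=+1
Σ_t [4,6]: t=4:+1/16588800 t=5:−1/12441600 t=6:+1/87091200 = -1/116121600
(3j)²=27/46189 [(8 5 7; -1 3 -2)], sign=+1
⇒ 4πI² = 145800/11408683
I = (+1)√(145800/11408683/(4π)) = 0.03189011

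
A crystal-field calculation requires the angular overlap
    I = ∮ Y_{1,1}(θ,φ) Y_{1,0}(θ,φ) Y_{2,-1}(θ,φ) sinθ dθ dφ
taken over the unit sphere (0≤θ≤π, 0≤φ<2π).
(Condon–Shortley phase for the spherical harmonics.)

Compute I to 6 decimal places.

-0.218510

Rules hold: Σm=0, L=4 even, 0≤2≤2.
N = 3·3·5 = 45
Δ = 0!·2!·2!/5! = 1/30
Racah Σ t=0..0: t=0:+1/1 = 1/1
⇒ 3j(1 1 2; 0 0 0)² = 2/15, sgn +1
Racah Σ t=0..0: t=0:+1/2 = 1/2
⇒ 3j(1 1 2; 1 0 -1)² = 1/10, sgn -1
4πI² = N·(3j₀)²·(3jₘ)² = 3/5
I = -1·√(0.6/4π) = -0.21850969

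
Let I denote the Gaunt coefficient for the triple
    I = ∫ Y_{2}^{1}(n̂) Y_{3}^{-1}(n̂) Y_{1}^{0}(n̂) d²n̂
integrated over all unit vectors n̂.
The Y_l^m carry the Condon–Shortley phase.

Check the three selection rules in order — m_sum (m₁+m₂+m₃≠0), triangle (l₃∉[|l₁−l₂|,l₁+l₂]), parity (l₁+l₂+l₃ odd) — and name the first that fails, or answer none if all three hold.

none

Σmᵢ = 0  ✓
l₃∈[|l₁−l₂|,l₁+l₂]=[1,5], have l₃=1  ✓
Σlᵢ = 6 ⇒ even  ✓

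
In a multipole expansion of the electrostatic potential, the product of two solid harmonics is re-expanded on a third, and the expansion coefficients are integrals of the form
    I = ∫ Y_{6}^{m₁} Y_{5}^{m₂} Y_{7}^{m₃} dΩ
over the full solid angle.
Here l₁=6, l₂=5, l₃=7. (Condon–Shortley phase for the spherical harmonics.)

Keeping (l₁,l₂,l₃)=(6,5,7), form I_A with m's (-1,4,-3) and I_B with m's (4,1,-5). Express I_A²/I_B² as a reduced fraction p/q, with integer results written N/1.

1372/15059

Shared (l₁,l₂,l₃)=(6,5,7): N and (l;000)² cancel in I_A²/I_B².
A: Δ = 4!·8!·6!/19! = 1/174594420; Racah Σ t=3..4: t=3:−1/2488320 t=4:+1/2073600 = 1/12441600; ⇒ 3j(6 5 7; -1 4 -3)² = 98/138567, sgn +1
B: Δ = 4!·8!·6!/19! = 1/174594420; Racah Σ t=0..2: t=0:+1/24883200 t=1:−1/3628800 t=2:+1/7741440 = -37/348364800; ⇒ 3j(6 5 7; 4 1 -5)² = 1369/176358, sgn -1
I_A²/I_B² = (98/138567)/(1369/176358) = 1372/15059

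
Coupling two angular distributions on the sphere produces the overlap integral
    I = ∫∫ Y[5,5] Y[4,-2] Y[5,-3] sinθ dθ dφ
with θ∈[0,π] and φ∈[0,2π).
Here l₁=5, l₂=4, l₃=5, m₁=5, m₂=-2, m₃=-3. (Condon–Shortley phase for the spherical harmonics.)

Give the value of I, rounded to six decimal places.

-0.184127

m-sum 0 ✓  L=14 even ✓  1≤5≤9 ✓
Π(2lᵢ+1) = 11×9×11 = 1089
triangle coeff Δ(5,4,5) = 1/3153150
Σ_t [0,4]: t=0:+1/69120 t=1:−1/1728 t=2:+1/576 t=3:−1/1728 t=4:+1/69120 = 7/11520
(3j)²=2/143 [(5 4 5; 0 0 0)], sign=-1
Σ_t [0,0]: t=0:+1/69120 = 1/69120
(3j)²=4/143 [(5 4 5; 5 -2 -3)], sign=+1
⇒ 4πI² = 72/169
I = (-1)√(72/169/(4π)) = -0.18412721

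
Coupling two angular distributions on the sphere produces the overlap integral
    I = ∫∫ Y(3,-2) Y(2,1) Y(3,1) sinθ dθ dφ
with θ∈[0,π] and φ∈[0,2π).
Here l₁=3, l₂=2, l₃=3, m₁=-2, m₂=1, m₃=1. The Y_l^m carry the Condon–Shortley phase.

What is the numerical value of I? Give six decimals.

Rules hold: Σm=0, L=8 even, 1≤3≤5.
N = 7·5·7 = 245
Δ = 2!·4!·2!/9! = 1/3780
Racah Σ t=0..2: t=0:+1/24 t=1:−1/4 t=2:+1/24 = -1/6
⇒ 3j(3 2 3; 0 0 0)² = 4/105, sgn +1
Racah Σ t=1..2: t=1:−1/48 t=2:+1/12 = 1/16
⇒ 3j(3 2 3; -2 1 1)² = 1/28, sgn +1
4πI² = N·(3j₀)²·(3jₘ)² = 1/3
I = +1·√(0.333333/4π) = 0.16286750

0.162868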